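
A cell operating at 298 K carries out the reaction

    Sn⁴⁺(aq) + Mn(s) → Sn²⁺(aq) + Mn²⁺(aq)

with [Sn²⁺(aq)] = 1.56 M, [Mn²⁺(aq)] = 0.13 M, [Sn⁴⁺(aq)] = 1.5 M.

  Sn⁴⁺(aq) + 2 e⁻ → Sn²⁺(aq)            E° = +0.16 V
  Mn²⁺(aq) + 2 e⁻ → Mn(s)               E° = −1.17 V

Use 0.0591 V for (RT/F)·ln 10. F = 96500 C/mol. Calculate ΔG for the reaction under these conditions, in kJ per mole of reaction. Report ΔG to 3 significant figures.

With Sn⁴⁺/Sn²⁺ reduced at the cathode, E°cell = +0.16 − (−1.17) = +1.33 V and n = 2.
Here Q = ([Sn²⁺(aq)]·[Mn²⁺(aq)]) / [Sn⁴⁺(aq)] = 0.135 (log Q = −0.869), giving E = +1.33 − (0.0591/2)·(−0.869) = +1.3557 V.
ΔG = −nFE = −(2)(96500)(+1.3557) J/mol = −262 kJ/mol.

−262 kJ/mol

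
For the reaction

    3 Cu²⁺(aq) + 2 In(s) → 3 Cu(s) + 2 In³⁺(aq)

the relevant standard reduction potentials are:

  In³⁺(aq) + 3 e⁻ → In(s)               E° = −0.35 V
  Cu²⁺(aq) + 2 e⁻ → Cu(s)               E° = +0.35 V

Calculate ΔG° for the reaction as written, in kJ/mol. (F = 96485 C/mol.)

In the reaction as written Cu²⁺(aq) is reduced, so the Cu²⁺/Cu couple is the cathode and In³⁺/In is the anode.
E°cell = +0.35 − (−0.35) = +0.70 V; balancing electrons gives n = 6.
ΔG° = −nFE°cell = −(6)(96485)(+0.70) J/mol = −405 kJ/mol.

−405 kJ/mol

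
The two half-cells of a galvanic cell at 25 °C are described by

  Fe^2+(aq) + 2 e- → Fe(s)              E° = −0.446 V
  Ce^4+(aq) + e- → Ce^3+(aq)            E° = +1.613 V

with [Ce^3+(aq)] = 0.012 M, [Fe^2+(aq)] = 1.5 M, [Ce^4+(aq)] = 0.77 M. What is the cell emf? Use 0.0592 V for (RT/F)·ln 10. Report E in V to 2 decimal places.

+2.16 V

The Ce⁴⁺/Ce³⁺ couple has the more positive E°, so it is the cathode; Fe²⁺/Fe is the anode.
The standard potential is +1.613 − (−0.446) = +2.059 V and the balanced reaction transfers n = 2 electrons.
The balanced reaction is 2 Ce^4+(aq) + Fe(s) → 2 Ce^3+(aq) + Fe^2+(aq), so Q = ([Ce^3+(aq)]^2·[Fe^2+(aq)]) / [Ce^4+(aq)]^2 = 0.000364 and log Q = −3.439.
E = E° − (0.0592/n)·log Q = +2.059 − (0.0592/2)(−3.439) = +2.16 V.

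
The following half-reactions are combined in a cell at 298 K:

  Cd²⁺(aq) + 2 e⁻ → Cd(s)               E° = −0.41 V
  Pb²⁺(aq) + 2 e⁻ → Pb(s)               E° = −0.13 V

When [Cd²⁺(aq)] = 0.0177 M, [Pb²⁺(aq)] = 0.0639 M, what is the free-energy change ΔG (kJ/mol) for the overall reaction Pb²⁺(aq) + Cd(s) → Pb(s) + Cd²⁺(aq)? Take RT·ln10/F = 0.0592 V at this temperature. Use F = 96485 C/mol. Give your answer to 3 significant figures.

E°cell = −0.13 − (−0.41) = +0.28 V; the balanced reaction transfers n = 2 electrons.
The reaction quotient is [Cd²⁺(aq)] / [Pb²⁺(aq)] = 0.277; by Nernst, E = +0.28 − (0.0592/2)(−0.558) = +0.2965 V.
Then ΔG = −nFE = −2 × 96485 × +0.2965 J/mol = −57.2 kJ/mol.

−57.2 kJ/mol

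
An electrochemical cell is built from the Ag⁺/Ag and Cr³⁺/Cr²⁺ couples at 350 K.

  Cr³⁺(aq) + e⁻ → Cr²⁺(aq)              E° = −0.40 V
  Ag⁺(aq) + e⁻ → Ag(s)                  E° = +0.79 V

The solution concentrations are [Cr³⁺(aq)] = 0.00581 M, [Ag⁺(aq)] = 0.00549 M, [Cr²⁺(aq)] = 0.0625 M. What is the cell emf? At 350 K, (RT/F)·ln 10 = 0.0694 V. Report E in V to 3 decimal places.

The Ag⁺/Ag couple has the more positive E°, so it is the cathode; Cr³⁺/Cr²⁺ is the anode.
The standard potential is +0.79 − (−0.40) = +1.19 V and the balanced reaction transfers n = 1 electron.
The balanced reaction is Ag⁺(aq) + Cr²⁺(aq) → Ag(s) + Cr³⁺(aq), so Q = [Cr³⁺(aq)] / ([Ag⁺(aq)]·[Cr²⁺(aq)]) = 16.9 and log Q = 1.229.
E = E° − (0.0694/n)·log Q = +1.19 − (0.0694/1)(1.229) = +1.105 V.

+1.105 V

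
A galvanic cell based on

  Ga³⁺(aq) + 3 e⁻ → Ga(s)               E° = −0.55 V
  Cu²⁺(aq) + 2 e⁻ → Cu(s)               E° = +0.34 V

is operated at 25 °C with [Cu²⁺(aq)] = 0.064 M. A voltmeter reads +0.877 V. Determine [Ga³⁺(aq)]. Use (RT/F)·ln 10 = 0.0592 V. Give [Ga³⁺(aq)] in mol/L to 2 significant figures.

Cu²⁺/Cu is the cathode (higher E°); E°cell = +0.34 − (−0.55) = +0.89 V with n = 6.
Since E = E° − (0.0592/n)·log Q, log Q = n(E° − E)/0.0592 = 1.318.
For 3 Cu²⁺(aq) + 2 Ga(s) → 3 Cu(s) + 2 Ga³⁺(aq), the reaction quotient is Q = [Ga³⁺(aq)]^2 / [Cu²⁺(aq)]^3.
Substituting the known concentrations and solving, log [Ga³⁺(aq)] = −1.132 and [Ga³⁺(aq)] = 0.074 M.

0.074 M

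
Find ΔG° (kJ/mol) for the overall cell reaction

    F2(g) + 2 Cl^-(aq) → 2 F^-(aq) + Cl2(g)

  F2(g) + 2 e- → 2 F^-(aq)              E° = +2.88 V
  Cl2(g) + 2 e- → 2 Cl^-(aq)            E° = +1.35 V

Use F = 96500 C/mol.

−295 kJ/mol

In the reaction as written F2(g) is reduced, so the F₂/F⁻ couple is the cathode and Cl₂/Cl⁻ is the anode.
E°cell = +2.88 − (+1.35) = +1.53 V; balancing electrons gives n = 2.
ΔG° = −nFE°cell = −(2)(96500)(+1.53) J/mol = −295 kJ/mol.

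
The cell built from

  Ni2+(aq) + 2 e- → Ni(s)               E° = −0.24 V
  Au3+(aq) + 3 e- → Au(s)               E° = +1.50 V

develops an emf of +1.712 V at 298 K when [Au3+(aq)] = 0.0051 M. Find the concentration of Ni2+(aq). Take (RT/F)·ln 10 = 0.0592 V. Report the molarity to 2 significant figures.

0.26 M

Au³⁺/Au is the cathode (higher E°); E°cell = +1.50 − (−0.24) = +1.74 V with n = 6.
Since E = E° − (0.0592/n)·log Q, log Q = n(E° − E)/0.0592 = 2.838.
The balanced reaction is 2 Au3+(aq) + 3 Ni(s) → 2 Au(s) + 3 Ni2+(aq), so Q = [Ni2+(aq)]^3 / [Au3+(aq)]^2.
Isolating [Ni2+(aq)] in Q = 10^{2.838} yields log [Ni2+(aq)] = −0.582, i.e. 0.26 M.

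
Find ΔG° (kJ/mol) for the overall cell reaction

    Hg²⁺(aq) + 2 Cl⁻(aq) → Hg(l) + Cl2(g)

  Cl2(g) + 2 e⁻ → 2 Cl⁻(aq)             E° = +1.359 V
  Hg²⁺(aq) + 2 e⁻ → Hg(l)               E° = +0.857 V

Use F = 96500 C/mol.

In the reaction as written Hg²⁺(aq) is reduced, so the Hg²⁺/Hg couple is the cathode and Cl₂/Cl⁻ is the anode.
E°cell = +0.857 − (+1.359) = −0.502 V; balancing electrons gives n = 2.
ΔG° = −nFE°cell = −(2)(96500)(−0.502) J/mol = +96.9 kJ/mol.

+96.9 kJ/mol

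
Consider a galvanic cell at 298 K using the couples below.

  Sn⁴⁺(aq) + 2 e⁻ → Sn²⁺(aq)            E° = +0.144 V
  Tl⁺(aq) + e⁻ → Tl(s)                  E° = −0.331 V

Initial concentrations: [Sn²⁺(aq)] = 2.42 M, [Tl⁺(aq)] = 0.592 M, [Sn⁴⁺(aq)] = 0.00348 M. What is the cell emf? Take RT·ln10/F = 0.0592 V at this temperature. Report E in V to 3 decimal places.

+0.404 V

Since E°(Sn⁴⁺/Sn²⁺) > E°(Tl⁺/Tl), Sn⁴⁺/Sn²⁺ serves as the cathode.
E°cell = +0.144 − (−0.331) = +0.475 V, with n = 2 electrons transferred.
The balanced reaction is Sn⁴⁺(aq) + 2 Tl(s) → Sn²⁺(aq) + 2 Tl⁺(aq), so Q = ([Sn²⁺(aq)]·[Tl⁺(aq)]^2) / [Sn⁴⁺(aq)] = 244 and log Q = 2.387.
By the Nernst equation, E = +0.475 − (0.0592/2)·(2.387) = +0.404 V.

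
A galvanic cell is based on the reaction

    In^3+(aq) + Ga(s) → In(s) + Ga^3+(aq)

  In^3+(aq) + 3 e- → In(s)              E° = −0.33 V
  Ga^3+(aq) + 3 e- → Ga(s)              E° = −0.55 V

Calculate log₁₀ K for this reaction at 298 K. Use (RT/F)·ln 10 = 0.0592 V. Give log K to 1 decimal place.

log K = 11.1

The In³⁺/In couple is reduced (cathode); E°cell = −0.33 − (−0.55) = +0.22 V with n = 3.
At equilibrium E = 0, so log K = nE°cell / 0.0592 = (3)(+0.22) / 0.0592 = 11.1.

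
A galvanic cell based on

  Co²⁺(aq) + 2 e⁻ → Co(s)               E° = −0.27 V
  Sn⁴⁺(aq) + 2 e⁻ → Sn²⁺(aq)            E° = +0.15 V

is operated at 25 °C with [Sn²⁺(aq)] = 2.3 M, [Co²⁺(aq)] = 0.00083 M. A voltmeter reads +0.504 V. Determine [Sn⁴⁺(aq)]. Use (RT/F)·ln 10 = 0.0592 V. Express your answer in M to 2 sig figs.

The Sn⁴⁺/Sn²⁺ couple has the larger reduction potential, so it is the cathode: E°cell = +0.15 − (−0.27) = +0.42 V and n = 2.
From the Nernst equation, log Q = n(E° − E)/0.0592 = 2·(+0.42 − (+0.504))/0.0592 = −2.838.
The balanced reaction is Sn⁴⁺(aq) + Co(s) → Sn²⁺(aq) + Co²⁺(aq), so Q = ([Sn²⁺(aq)]·[Co²⁺(aq)]) / [Sn⁴⁺(aq)].
Solving for the unknown gives log [Sn⁴⁺(aq)] = 0.119, so [Sn⁴⁺(aq)] ≈ 1.3 M.

1.3 M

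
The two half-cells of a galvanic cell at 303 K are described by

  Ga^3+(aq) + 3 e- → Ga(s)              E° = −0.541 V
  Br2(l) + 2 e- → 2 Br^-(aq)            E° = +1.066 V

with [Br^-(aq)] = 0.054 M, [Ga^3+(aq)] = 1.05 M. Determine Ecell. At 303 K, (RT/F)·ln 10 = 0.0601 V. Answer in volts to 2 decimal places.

+1.68 V

Br₂/Br⁻ is reduced (cathode, E° = +1.066 V) and Ga³⁺/Ga is oxidized (anode).
E°cell = E°cat − E°an = +1.066 − (−0.541) = +1.607 V; n = 6.
Balancing gives 3 Br2(l) + 2 Ga(s) → 6 Br^-(aq) + 2 Ga^3+(aq); hence Q = [Br^-(aq)]^6·[Ga^3+(aq)]^2 = 2.73×10^−8 (log Q = −7.563).
Applying E = E° − (RT ln10/nF)·log Q gives +1.607 − (0.0601/6)(−7.563) = +1.68 V.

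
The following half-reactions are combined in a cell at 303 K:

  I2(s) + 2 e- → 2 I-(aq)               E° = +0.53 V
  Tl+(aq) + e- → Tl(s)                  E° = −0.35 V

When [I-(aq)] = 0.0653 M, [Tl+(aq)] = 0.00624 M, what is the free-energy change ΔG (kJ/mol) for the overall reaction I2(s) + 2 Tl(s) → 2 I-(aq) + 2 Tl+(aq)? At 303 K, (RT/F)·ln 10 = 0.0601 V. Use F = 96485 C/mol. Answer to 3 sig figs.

−209 kJ/mol

E°cell = +0.53 − (−0.35) = +0.88 V; the balanced reaction transfers n = 2 electrons.
The reaction quotient is [I-(aq)]^2·[Tl+(aq)]^2 = 1.66×10^−7; by Nernst, E = +0.88 − (0.0601/2)(−6.780) = +1.0837 V.
Then ΔG = −nFE = −2 × 96485 × +1.0837 J/mol = −209 kJ/mol.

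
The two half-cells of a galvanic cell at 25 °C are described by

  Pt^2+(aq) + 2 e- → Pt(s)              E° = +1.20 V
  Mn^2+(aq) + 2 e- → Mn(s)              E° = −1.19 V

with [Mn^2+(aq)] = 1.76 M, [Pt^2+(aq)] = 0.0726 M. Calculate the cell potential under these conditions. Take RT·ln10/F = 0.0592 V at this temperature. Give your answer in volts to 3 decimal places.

+2.349 V

The Pt²⁺/Pt couple has the more positive E°, so it is the cathode; Mn²⁺/Mn is the anode.
The standard potential is +1.20 − (−1.19) = +2.39 V and the balanced reaction transfers n = 2 electrons.
Balancing gives Pt^2+(aq) + Mn(s) → Pt(s) + Mn^2+(aq); hence Q = [Mn^2+(aq)] / [Pt^2+(aq)] = 24.2 (log Q = 1.385).
Applying E = E° − (RT ln10/nF)·log Q gives +2.39 − (0.0592/2)(1.385) = +2.349 V.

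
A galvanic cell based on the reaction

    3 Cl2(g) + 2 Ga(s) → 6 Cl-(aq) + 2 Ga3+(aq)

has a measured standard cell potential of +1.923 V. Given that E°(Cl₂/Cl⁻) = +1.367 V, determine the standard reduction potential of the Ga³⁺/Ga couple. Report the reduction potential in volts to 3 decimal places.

In the reaction as written the Cl₂/Cl⁻ couple is reduced (cathode) and Ga³⁺/Ga is oxidized (anode), so E°cell = E°(Cl₂/Cl⁻) − E°(Ga³⁺/Ga).
E°(Ga³⁺/Ga) = E°(cathode) − E°cell = +1.367 − (+1.923) = −0.556 V.

−0.556 V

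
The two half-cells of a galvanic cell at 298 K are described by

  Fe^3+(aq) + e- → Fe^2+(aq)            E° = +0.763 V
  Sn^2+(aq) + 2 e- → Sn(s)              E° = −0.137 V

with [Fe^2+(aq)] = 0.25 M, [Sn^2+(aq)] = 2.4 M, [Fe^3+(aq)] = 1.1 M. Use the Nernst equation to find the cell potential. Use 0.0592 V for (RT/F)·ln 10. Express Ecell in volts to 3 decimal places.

+0.927 V

The Fe³⁺/Fe²⁺ couple has the more positive E°, so it is the cathode; Sn²⁺/Sn is the anode.
The standard potential is +0.763 − (−0.137) = +0.900 V and the balanced reaction transfers n = 2 electrons.
Balancing gives 2 Fe^3+(aq) + Sn(s) → 2 Fe^2+(aq) + Sn^2+(aq); hence Q = ([Fe^2+(aq)]^2·[Sn^2+(aq)]) / [Fe^3+(aq)]^2 = 0.124 (log Q = −0.907).
E = E° − (0.0592/n)·log Q = +0.900 − (0.0592/2)(−0.907) = +0.927 V.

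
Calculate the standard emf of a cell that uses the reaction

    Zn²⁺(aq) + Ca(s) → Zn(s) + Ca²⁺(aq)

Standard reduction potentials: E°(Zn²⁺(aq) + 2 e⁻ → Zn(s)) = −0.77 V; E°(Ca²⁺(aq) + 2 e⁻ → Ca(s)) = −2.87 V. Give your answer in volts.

+2.10 V

Zn²⁺(aq) gains electrons, so the Zn²⁺/Zn couple is the cathode; the Ca²⁺/Ca couple is the anode.
E°cell = E°(cathode) − E°(anode) = −0.77 − (−2.87) = +2.10 V.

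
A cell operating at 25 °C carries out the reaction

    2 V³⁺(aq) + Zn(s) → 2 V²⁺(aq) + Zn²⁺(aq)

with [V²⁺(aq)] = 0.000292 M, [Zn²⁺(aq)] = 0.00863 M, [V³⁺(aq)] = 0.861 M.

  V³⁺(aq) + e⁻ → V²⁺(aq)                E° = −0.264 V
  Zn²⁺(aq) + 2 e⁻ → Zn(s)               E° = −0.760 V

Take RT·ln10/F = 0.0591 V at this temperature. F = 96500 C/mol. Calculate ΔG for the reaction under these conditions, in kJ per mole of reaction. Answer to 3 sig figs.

The standard cell potential is −0.264 − (−0.760) = +0.496 V, with n = 2 electrons in the balanced equation.
Q = ([V²⁺(aq)]^2·[Zn²⁺(aq)]) / [V³⁺(aq)]^2 = 9.93×10^−10, so log Q = −9.003 and E = +0.496 − (0.0591/2)(−9.003) = +0.7620 V.
ΔG = −nFE = −(2)(96500)(+0.7620) J/mol = −147 kJ/mol.

−147 kJ/mol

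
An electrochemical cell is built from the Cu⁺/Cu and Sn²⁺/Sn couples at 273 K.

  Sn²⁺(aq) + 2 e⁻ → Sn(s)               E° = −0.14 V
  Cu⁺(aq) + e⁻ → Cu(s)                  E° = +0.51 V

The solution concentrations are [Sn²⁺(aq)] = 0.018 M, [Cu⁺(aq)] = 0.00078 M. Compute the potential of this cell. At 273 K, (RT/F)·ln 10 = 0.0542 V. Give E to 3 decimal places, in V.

+0.529 V

Since E°(Cu⁺/Cu) > E°(Sn²⁺/Sn), Cu⁺/Cu serves as the cathode.
E°cell = +0.51 − (−0.14) = +0.65 V, with n = 2 electrons transferred.
For the overall reaction 2 Cu⁺(aq) + Sn(s) → 2 Cu(s) + Sn²⁺(aq), Q = [Sn²⁺(aq)] / [Cu⁺(aq)]^2 = 2.96×10^4, giving log Q = 4.471.
E = E° − (0.0542/n)·log Q = +0.65 − (0.0542/2)(4.471) = +0.529 V.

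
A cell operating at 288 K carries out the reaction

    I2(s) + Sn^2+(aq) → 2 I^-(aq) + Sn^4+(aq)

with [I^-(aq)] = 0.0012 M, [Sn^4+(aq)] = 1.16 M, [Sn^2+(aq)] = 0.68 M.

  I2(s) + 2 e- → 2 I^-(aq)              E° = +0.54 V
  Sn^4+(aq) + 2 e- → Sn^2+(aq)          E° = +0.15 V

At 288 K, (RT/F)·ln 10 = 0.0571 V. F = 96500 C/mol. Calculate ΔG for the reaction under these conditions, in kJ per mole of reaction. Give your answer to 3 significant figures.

With I₂/I⁻ reduced at the cathode, E°cell = +0.54 − (+0.15) = +0.39 V and n = 2.
Here Q = ([I^-(aq)]^2·[Sn^4+(aq)]) / [Sn^2+(aq)] = 2.46×10^−6 (log Q = −5.610), giving E = +0.39 − (0.0571/2)·(−5.610) = +0.5502 V.
Finally ΔG = −nFE = −(2)(96500 C/mol)(+0.5502 V) = −106 kJ/mol.

−106 kJ/mol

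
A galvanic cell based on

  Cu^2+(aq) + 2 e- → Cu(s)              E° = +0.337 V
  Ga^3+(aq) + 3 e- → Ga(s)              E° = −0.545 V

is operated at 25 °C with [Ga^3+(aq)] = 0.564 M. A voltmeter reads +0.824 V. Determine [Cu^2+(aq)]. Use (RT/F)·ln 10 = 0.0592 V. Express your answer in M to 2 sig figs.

The Cu²⁺/Cu couple has the larger reduction potential, so it is the cathode: E°cell = +0.337 − (−0.545) = +0.882 V and n = 6.
From the Nernst equation, log Q = n(E° − E)/0.0592 = 6·(+0.882 − (+0.824))/0.0592 = 5.878.
Balancing electrons gives 3 Cu^2+(aq) + 2 Ga(s) → 3 Cu(s) + 2 Ga^3+(aq); thus Q = [Ga^3+(aq)]^2 / [Cu^2+(aq)]^3.
Substituting the known concentrations and solving, log [Cu^2+(aq)] = −2.125 and [Cu^2+(aq)] = 0.0075 M.

0.0075 M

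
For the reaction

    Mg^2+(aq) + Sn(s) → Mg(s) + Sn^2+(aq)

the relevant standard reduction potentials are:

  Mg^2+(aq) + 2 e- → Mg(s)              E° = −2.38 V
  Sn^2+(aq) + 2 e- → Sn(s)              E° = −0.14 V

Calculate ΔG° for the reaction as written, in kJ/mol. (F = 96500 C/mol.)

In the reaction as written Mg^2+(aq) is reduced, so the Mg²⁺/Mg couple is the cathode and Sn²⁺/Sn is the anode.
E°cell = −2.38 − (−0.14) = −2.24 V; balancing electrons gives n = 2.
ΔG° = −nFE°cell = −(2)(96500)(−2.24) J/mol = +432 kJ/mol.

+432 kJ/mol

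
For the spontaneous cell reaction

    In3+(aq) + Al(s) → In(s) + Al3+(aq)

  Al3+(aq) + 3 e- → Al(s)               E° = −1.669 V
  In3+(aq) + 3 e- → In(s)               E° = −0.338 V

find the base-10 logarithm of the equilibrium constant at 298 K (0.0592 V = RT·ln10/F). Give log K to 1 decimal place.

log K = 67.4

The In³⁺/In couple is reduced (cathode); E°cell = −0.338 − (−1.669) = +1.331 V with n = 3.
At equilibrium E = 0, so log K = nE°cell / 0.0592 = (3)(+1.331) / 0.0592 = 67.4.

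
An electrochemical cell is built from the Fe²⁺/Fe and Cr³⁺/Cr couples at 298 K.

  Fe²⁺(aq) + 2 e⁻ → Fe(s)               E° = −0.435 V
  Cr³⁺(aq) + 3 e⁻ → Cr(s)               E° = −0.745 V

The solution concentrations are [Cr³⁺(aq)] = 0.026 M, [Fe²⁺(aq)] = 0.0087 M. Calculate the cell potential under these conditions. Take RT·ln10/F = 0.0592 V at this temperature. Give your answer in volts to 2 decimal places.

The Fe²⁺/Fe couple has the more positive E°, so it is the cathode; Cr³⁺/Cr is the anode.
The standard potential is −0.435 − (−0.745) = +0.310 V and the balanced reaction transfers n = 6 electrons.
Balancing gives 3 Fe²⁺(aq) + 2 Cr(s) → 3 Fe(s) + 2 Cr³⁺(aq); hence Q = [Cr³⁺(aq)]^2 / [Fe²⁺(aq)]^3 = 1.03×10^3 (log Q = 3.011).
E = E° − (0.0592/n)·log Q = +0.310 − (0.0592/6)(3.011) = +0.28 V.

+0.28 V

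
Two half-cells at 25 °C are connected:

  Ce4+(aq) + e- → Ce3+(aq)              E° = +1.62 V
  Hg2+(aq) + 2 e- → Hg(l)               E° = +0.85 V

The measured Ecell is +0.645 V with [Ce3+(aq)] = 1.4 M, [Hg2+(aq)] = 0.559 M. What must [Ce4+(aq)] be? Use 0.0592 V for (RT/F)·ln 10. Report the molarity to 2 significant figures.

With Ce⁴⁺/Ce³⁺ at the cathode and Hg²⁺/Hg at the anode, E°cell = +1.62 − (+0.85) = +0.77 V (n = 2).
Rearranging E = E° − (0.0592/n)·log Q gives log Q = 2(+0.77 − (+0.645))/0.0592 = 4.223.
For 2 Ce4+(aq) + Hg(l) → 2 Ce3+(aq) + Hg2+(aq), the reaction quotient is Q = ([Ce3+(aq)]^2·[Hg2+(aq)]) / [Ce4+(aq)]^2.
Substituting the known concentrations and solving, log [Ce4+(aq)] = −2.092 and [Ce4+(aq)] = 0.0081 M.

0.0081 M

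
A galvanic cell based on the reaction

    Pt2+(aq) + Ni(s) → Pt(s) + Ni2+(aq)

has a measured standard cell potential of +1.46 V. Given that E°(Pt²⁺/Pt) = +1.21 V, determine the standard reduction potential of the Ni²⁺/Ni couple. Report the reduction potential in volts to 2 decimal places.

−0.25 V

In the reaction as written the Pt²⁺/Pt couple is reduced (cathode) and Ni²⁺/Ni is oxidized (anode), so E°cell = E°(Pt²⁺/Pt) − E°(Ni²⁺/Ni).
E°(Ni²⁺/Ni) = E°(cathode) − E°cell = +1.21 − (+1.46) = −0.25 V.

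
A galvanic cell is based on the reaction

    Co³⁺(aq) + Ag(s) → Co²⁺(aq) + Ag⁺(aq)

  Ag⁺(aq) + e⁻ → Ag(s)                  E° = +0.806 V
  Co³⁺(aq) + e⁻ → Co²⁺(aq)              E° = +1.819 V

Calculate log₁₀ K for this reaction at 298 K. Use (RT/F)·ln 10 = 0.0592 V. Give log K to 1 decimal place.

log K = 17.1

The Co³⁺/Co²⁺ couple is reduced (cathode); E°cell = +1.819 − (+0.806) = +1.013 V with n = 1.
At equilibrium E = 0, so log K = nE°cell / 0.0592 = (1)(+1.013) / 0.0592 = 17.1.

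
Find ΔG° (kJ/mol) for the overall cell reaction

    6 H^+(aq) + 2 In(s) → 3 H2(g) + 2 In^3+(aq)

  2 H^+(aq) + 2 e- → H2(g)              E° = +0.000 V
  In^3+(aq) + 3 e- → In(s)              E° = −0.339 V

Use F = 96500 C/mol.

In the reaction as written H^+(aq) is reduced, so the 2H⁺/H₂ couple is the cathode and In³⁺/In is the anode.
E°cell = +0.000 − (−0.339) = +0.339 V; balancing electrons gives n = 6.
ΔG° = −nFE°cell = −(6)(96500)(+0.339) J/mol = −196 kJ/mol.

−196 kJ/mol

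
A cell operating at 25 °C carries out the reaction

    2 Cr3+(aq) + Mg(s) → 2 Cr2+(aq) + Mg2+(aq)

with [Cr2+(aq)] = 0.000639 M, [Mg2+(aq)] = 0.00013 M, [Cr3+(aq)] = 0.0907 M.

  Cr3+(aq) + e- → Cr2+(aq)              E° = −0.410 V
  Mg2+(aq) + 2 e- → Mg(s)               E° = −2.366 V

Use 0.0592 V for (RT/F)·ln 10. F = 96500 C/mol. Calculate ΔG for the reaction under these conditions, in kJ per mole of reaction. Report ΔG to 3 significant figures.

−424 kJ/mol

E°cell = −0.410 − (−2.366) = +1.956 V; the balanced reaction transfers n = 2 electrons.
The reaction quotient is ([Cr2+(aq)]^2·[Mg2+(aq)]) / [Cr3+(aq)]^2 = 6.45×10^−9; by Nernst, E = +1.956 − (0.0592/2)(−8.190) = +2.1984 V.
Finally ΔG = −nFE = −(2)(96500 C/mol)(+2.1984 V) = −424 kJ/mol.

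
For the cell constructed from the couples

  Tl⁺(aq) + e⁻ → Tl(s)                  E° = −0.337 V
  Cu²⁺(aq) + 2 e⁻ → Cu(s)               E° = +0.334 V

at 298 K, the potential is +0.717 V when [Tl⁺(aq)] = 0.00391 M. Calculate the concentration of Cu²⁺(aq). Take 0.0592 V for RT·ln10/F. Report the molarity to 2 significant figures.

0.00055 M

With Cu²⁺/Cu at the cathode and Tl⁺/Tl at the anode, E°cell = +0.334 − (−0.337) = +0.671 V (n = 2).
Rearranging E = E° − (0.0592/n)·log Q gives log Q = 2(+0.671 − (+0.717))/0.0592 = −1.554.
Balancing electrons gives Cu²⁺(aq) + 2 Tl(s) → Cu(s) + 2 Tl⁺(aq); thus Q = [Tl⁺(aq)]^2 / [Cu²⁺(aq)].
Solving for the unknown gives log [Cu²⁺(aq)] = −3.262, so [Cu²⁺(aq)] ≈ 0.00055 M.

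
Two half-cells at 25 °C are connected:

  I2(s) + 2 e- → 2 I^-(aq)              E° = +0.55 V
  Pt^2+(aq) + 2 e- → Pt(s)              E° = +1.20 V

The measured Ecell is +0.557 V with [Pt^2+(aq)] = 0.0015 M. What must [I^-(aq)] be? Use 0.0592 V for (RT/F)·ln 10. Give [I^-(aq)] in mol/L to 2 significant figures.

The Pt²⁺/Pt couple has the larger reduction potential, so it is the cathode: E°cell = +1.20 − (+0.55) = +0.65 V and n = 2.
From the Nernst equation, log Q = n(E° − E)/0.0592 = 2·(+0.65 − (+0.557))/0.0592 = 3.142.
For Pt^2+(aq) + 2 I^-(aq) → Pt(s) + I2(s), the reaction quotient is Q = 1 / ([Pt^2+(aq)]·[I^-(aq)]^2).
Substituting the known concentrations and solving, log [I^-(aq)] = −0.159 and [I^-(aq)] = 0.69 M.

0.69 M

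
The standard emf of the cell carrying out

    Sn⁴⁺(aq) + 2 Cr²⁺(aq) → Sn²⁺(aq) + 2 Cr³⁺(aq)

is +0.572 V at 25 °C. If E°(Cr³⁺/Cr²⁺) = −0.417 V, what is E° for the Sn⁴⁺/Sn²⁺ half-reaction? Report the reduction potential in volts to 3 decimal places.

+0.155 V

In the reaction as written the Sn⁴⁺/Sn²⁺ couple is reduced (cathode) and Cr³⁺/Cr²⁺ is oxidized (anode), so E°cell = E°(Sn⁴⁺/Sn²⁺) − E°(Cr³⁺/Cr²⁺).
E°(Sn⁴⁺/Sn²⁺) = E°cell + E°(anode) = +0.572 + (−0.417) = +0.155 V.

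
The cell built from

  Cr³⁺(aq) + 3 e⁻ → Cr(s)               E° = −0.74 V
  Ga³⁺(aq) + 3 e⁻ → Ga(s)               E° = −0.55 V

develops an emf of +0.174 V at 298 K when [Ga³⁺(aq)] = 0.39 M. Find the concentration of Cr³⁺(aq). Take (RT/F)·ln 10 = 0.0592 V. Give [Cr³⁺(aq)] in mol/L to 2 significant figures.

With Ga³⁺/Ga at the cathode and Cr³⁺/Cr at the anode, E°cell = −0.55 − (−0.74) = +0.19 V (n = 3).
Since E = E° − (0.0592/n)·log Q, log Q = n(E° − E)/0.0592 = 0.811.
For Ga³⁺(aq) + Cr(s) → Ga(s) + Cr³⁺(aq), the reaction quotient is Q = [Cr³⁺(aq)] / [Ga³⁺(aq)].
Solving for the unknown gives log [Cr³⁺(aq)] = 0.402, so [Cr³⁺(aq)] ≈ 2.5 M.

2.5 M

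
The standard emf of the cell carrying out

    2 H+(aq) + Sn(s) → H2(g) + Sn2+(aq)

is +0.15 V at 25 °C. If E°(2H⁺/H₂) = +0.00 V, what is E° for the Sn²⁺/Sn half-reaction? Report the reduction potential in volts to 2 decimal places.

−0.15 V

In the reaction as written the 2H⁺/H₂ couple is reduced (cathode) and Sn²⁺/Sn is oxidized (anode), so E°cell = E°(2H⁺/H₂) − E°(Sn²⁺/Sn).
E°(Sn²⁺/Sn) = E°(cathode) − E°cell = +0.00 − (+0.15) = −0.15 V.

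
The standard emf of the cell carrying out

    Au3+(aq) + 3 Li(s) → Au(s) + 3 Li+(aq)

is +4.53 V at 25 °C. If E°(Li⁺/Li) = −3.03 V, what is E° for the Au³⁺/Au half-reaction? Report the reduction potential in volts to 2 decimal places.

+1.50 V

In the reaction as written the Au³⁺/Au couple is reduced (cathode) and Li⁺/Li is oxidized (anode), so E°cell = E°(Au³⁺/Au) − E°(Li⁺/Li).
E°(Au³⁺/Au) = E°cell + E°(anode) = +4.53 + (−3.03) = +1.50 V.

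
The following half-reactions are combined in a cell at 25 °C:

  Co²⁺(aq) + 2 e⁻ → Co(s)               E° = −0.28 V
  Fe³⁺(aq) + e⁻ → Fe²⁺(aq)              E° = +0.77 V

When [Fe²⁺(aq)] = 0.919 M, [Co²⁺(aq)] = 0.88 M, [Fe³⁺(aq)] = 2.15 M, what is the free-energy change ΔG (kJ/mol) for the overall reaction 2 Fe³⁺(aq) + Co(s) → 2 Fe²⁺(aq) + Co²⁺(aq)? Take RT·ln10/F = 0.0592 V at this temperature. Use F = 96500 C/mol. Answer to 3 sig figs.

−207 kJ/mol

E°cell = +0.77 − (−0.28) = +1.05 V; the balanced reaction transfers n = 2 electrons.
Q = ([Fe²⁺(aq)]^2·[Co²⁺(aq)]) / [Fe³⁺(aq)]^2 = 0.161, so log Q = −0.794 and E = +1.05 − (0.0592/2)(−0.794) = +1.0735 V.
Then ΔG = −nFE = −2 × 96500 × +1.0735 J/mol = −207 kJ/mol.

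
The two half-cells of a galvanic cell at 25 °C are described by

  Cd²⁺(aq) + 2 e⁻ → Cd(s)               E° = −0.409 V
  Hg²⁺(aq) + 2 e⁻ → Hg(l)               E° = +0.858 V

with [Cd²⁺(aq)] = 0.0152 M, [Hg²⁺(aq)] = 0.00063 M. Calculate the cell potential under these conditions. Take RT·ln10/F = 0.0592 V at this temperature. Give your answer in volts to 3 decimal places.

+1.226 V

Since E°(Hg²⁺/Hg) > E°(Cd²⁺/Cd), Hg²⁺/Hg serves as the cathode.
The standard potential is +0.858 − (−0.409) = +1.267 V and the balanced reaction transfers n = 2 electrons.
For the overall reaction Hg²⁺(aq) + Cd(s) → Hg(l) + Cd²⁺(aq), Q = [Cd²⁺(aq)] / [Hg²⁺(aq)] = 24.1, giving log Q = 1.383.
Applying E = E° − (RT ln10/nF)·log Q gives +1.267 − (0.0592/2)(1.383) = +1.226 V.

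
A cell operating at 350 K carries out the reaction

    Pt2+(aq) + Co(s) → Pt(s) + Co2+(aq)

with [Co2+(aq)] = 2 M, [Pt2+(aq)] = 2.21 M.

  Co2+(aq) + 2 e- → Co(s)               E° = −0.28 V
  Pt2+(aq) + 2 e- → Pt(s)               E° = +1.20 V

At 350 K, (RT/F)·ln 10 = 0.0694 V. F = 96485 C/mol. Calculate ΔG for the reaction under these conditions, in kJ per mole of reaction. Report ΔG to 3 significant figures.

−286 kJ/mol

With Pt²⁺/Pt reduced at the cathode, E°cell = +1.20 − (−0.28) = +1.48 V and n = 2.
The reaction quotient is [Co2+(aq)] / [Pt2+(aq)] = 0.905; by Nernst, E = +1.48 − (0.0694/2)(−0.043) = +1.4815 V.
ΔG = −nFE = −(2)(96485)(+1.4815) J/mol = −286 kJ/mol.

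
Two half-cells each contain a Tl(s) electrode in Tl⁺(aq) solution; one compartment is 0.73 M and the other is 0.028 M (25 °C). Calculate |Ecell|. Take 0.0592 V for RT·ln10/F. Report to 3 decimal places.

For a concentration cell E°cell = 0, since both electrodes use the same couple.
The compartment with the higher Tl⁺(aq) concentration (0.73 M) acts as the cathode; ions are reduced there and produced at the dilute (0.028 M) anode.
With n = 1, Ecell = −(0.0592/1)·log([dilute]/[conc]) = −(0.0592/1)·log(0.028/0.73) = +0.084 V.

0.084 V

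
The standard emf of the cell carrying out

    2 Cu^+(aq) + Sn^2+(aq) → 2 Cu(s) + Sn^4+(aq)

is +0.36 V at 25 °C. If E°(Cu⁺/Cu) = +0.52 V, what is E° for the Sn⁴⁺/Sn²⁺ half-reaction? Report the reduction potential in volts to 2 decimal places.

+0.16 V

In the reaction as written the Cu⁺/Cu couple is reduced (cathode) and Sn⁴⁺/Sn²⁺ is oxidized (anode), so E°cell = E°(Cu⁺/Cu) − E°(Sn⁴⁺/Sn²⁺).
E°(Sn⁴⁺/Sn²⁺) = E°(cathode) − E°cell = +0.52 − (+0.36) = +0.16 V.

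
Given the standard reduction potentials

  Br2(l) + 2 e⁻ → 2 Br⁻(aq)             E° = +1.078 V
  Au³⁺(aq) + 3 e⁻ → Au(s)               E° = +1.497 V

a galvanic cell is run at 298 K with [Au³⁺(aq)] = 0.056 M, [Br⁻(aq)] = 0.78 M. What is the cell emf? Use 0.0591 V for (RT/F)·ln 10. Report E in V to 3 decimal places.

Au³⁺/Au is reduced (cathode, E° = +1.497 V) and Br₂/Br⁻ is oxidized (anode).
The standard potential is +1.497 − (+1.078) = +0.419 V and the balanced reaction transfers n = 6 electrons.
The balanced reaction is 2 Au³⁺(aq) + 6 Br⁻(aq) → 2 Au(s) + 3 Br2(l), so Q = 1 / ([Au³⁺(aq)]^2·[Br⁻(aq)]^6) = 1.42×10^3 and log Q = 3.151.
By the Nernst equation, E = +0.419 − (0.0591/6)·(3.151) = +0.388 V.

+0.388 V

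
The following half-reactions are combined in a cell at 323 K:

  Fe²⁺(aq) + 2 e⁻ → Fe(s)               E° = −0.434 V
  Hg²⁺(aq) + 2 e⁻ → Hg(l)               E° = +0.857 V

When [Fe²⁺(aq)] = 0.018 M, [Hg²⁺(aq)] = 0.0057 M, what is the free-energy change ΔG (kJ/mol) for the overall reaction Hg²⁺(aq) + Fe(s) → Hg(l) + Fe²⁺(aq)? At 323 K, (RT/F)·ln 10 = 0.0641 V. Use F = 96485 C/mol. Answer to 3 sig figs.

The standard cell potential is +0.857 − (−0.434) = +1.291 V, with n = 2 electrons in the balanced equation.
Q = [Fe²⁺(aq)] / [Hg²⁺(aq)] = 3.16, so log Q = 0.499 and E = +1.291 − (0.0641/2)(0.499) = +1.2750 V.
ΔG = −nFE = −(2)(96485)(+1.2750) J/mol = −246 kJ/mol.

−246 kJ/mol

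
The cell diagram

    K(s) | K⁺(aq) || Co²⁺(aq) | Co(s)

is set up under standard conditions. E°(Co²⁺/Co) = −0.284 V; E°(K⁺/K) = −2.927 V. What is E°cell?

By convention the left-hand electrode in cell notation is the anode (oxidation) and the right-hand electrode is the cathode (reduction).
E°cell = E°(right) − E°(left) = −0.284 − (−2.927) = +2.643 V.

+2.643 V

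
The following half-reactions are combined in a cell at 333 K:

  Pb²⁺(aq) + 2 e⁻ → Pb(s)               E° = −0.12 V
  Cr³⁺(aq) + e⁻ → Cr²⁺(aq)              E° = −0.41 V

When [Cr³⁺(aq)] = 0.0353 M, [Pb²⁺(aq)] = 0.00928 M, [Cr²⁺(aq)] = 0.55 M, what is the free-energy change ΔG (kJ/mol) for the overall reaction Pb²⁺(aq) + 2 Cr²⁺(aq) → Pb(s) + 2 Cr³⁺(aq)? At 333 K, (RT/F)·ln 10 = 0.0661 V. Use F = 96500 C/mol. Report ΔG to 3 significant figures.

E°cell = −0.12 − (−0.41) = +0.29 V; the balanced reaction transfers n = 2 electrons.
The reaction quotient is [Cr³⁺(aq)]^2 / ([Pb²⁺(aq)]·[Cr²⁺(aq)]^2) = 0.444; by Nernst, E = +0.29 − (0.0661/2)(−0.353) = +0.3017 V.
Then ΔG = −nFE = −2 × 96500 × +0.3017 J/mol = −58.2 kJ/mol.

−58.2 kJ/mol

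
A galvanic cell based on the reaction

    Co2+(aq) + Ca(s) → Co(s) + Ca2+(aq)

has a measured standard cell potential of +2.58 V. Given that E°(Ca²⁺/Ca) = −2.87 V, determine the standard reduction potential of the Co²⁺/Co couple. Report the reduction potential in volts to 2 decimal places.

−0.29 V

In the reaction as written the Co²⁺/Co couple is reduced (cathode) and Ca²⁺/Ca is oxidized (anode), so E°cell = E°(Co²⁺/Co) − E°(Ca²⁺/Ca).
E°(Co²⁺/Co) = E°cell + E°(anode) = +2.58 + (−2.87) = −0.29 V.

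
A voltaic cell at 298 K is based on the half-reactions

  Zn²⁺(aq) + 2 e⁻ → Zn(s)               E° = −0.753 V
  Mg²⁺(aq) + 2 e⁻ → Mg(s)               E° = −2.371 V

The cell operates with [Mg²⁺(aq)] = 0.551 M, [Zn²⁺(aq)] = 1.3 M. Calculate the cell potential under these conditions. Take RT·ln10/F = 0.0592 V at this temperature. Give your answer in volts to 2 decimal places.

The Zn²⁺/Zn couple has the more positive E°, so it is the cathode; Mg²⁺/Mg is the anode.
The standard potential is −0.753 − (−2.371) = +1.618 V and the balanced reaction transfers n = 2 electrons.
For the overall reaction Zn²⁺(aq) + Mg(s) → Zn(s) + Mg²⁺(aq), Q = [Mg²⁺(aq)] / [Zn²⁺(aq)] = 0.424, giving log Q = −0.373.
Applying E = E° − (RT ln10/nF)·log Q gives +1.618 − (0.0592/2)(−0.373) = +1.63 V.

+1.63 V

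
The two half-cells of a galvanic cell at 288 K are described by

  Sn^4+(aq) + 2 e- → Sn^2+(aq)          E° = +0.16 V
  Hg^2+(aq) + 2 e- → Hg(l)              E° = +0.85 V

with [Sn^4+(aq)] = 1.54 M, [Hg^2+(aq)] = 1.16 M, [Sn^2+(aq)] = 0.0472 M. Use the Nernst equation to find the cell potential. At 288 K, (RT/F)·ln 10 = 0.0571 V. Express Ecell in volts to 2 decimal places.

+0.65 V

The Hg²⁺/Hg couple has the more positive E°, so it is the cathode; Sn⁴⁺/Sn²⁺ is the anode.
E°cell = E°cat − E°an = +0.85 − (+0.16) = +0.69 V; n = 2.
For the overall reaction Hg^2+(aq) + Sn^2+(aq) → Hg(l) + Sn^4+(aq), Q = [Sn^4+(aq)] / ([Hg^2+(aq)]·[Sn^2+(aq)]) = 28.1, giving log Q = 1.449.
By the Nernst equation, E = +0.69 − (0.0571/2)·(1.449) = +0.65 V.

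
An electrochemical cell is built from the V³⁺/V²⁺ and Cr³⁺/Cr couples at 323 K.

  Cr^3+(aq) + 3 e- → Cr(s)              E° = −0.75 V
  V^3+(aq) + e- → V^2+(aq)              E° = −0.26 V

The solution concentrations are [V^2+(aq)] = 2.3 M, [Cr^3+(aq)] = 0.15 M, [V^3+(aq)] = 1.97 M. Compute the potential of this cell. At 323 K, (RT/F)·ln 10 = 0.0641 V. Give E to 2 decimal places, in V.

Since E°(V³⁺/V²⁺) > E°(Cr³⁺/Cr), V³⁺/V²⁺ serves as the cathode.
E°cell = −0.26 − (−0.75) = +0.49 V, with n = 3 electrons transferred.
The balanced reaction is 3 V^3+(aq) + Cr(s) → 3 V^2+(aq) + Cr^3+(aq), so Q = ([V^2+(aq)]^3·[Cr^3+(aq)]) / [V^3+(aq)]^3 = 0.239 and log Q = −0.622.
E = E° − (0.0641/n)·log Q = +0.49 − (0.0641/3)(−0.622) = +0.50 V.

+0.50 V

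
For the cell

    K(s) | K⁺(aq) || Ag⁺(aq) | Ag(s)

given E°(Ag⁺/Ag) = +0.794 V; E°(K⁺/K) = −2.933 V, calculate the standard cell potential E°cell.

By convention the left-hand electrode in cell notation is the anode (oxidation) and the right-hand electrode is the cathode (reduction).
E°cell = E°(right) − E°(left) = +0.794 − (−2.933) = +3.727 V.

+3.727 V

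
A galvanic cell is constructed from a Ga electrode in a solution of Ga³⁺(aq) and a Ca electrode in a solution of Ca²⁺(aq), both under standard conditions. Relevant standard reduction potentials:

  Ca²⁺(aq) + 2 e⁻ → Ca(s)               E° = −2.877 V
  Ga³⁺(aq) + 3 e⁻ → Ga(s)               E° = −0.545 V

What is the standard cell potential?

+2.332 V

The Ga³⁺/Ga couple has the higher E°, so Ga ion is reduced (cathode) and Ca is oxidized (anode).
E°cell = E°(cathode) − E°(anode) = −0.545 − (−2.877) = +2.332 V.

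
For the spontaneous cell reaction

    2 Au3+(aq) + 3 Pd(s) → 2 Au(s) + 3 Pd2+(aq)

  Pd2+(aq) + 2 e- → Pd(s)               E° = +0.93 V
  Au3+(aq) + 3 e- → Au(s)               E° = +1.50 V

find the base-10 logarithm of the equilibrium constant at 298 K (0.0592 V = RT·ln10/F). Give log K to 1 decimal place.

log K = 57.8

The Au³⁺/Au couple is reduced (cathode); E°cell = +1.50 − (+0.93) = +0.57 V with n = 6.
At equilibrium E = 0, so log K = nE°cell / 0.0592 = (6)(+0.57) / 0.0592 = 57.8.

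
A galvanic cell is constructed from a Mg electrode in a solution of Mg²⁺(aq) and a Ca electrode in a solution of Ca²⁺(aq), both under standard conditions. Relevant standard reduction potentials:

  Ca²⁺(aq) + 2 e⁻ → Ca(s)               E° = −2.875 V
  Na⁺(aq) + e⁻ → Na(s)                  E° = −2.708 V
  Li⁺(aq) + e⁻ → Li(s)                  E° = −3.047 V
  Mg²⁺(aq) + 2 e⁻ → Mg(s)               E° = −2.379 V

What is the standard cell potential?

The Mg²⁺/Mg couple has the higher E°, so Mg ion is reduced (cathode) and Ca is oxidized (anode).
E°cell = E°(cathode) − E°(anode) = −2.379 − (−2.875) = +0.496 V.

+0.496 V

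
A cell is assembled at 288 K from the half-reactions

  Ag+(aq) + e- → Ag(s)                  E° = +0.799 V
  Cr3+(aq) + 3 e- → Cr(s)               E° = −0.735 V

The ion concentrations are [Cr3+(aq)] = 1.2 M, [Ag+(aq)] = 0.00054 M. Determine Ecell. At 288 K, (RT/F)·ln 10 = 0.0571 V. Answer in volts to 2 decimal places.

The Ag⁺/Ag couple has the more positive E°, so it is the cathode; Cr³⁺/Cr is the anode.
The standard potential is +0.799 − (−0.735) = +1.534 V and the balanced reaction transfers n = 3 electrons.
The balanced reaction is 3 Ag+(aq) + Cr(s) → 3 Ag(s) + Cr3+(aq), so Q = [Cr3+(aq)] / [Ag+(aq)]^3 = 7.62×10^9 and log Q = 9.882.
By the Nernst equation, E = +1.534 − (0.0571/3)·(9.882) = +1.35 V.

+1.35 V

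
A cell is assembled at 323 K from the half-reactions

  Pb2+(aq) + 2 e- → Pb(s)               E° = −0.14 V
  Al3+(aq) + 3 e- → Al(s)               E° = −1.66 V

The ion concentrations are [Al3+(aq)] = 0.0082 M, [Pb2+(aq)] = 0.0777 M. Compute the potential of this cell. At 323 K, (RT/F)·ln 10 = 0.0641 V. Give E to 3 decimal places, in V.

+1.529 V

Pb²⁺/Pb is reduced (cathode, E° = −0.14 V) and Al³⁺/Al is oxidized (anode).
The standard potential is −0.14 − (−1.66) = +1.52 V and the balanced reaction transfers n = 6 electrons.
The balanced reaction is 3 Pb2+(aq) + 2 Al(s) → 3 Pb(s) + 2 Al3+(aq), so Q = [Al3+(aq)]^2 / [Pb2+(aq)]^3 = 0.143 and log Q = −0.844.
E = E° − (0.0641/n)·log Q = +1.52 − (0.0641/6)(−0.844) = +1.529 V.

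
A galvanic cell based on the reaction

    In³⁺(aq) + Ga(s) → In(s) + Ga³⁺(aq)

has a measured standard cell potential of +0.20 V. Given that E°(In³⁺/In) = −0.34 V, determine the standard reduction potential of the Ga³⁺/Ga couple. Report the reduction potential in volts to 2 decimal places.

−0.54 V

In the reaction as written the In³⁺/In couple is reduced (cathode) and Ga³⁺/Ga is oxidized (anode), so E°cell = E°(In³⁺/In) − E°(Ga³⁺/Ga).
E°(Ga³⁺/Ga) = E°(cathode) − E°cell = −0.34 − (+0.20) = −0.54 V.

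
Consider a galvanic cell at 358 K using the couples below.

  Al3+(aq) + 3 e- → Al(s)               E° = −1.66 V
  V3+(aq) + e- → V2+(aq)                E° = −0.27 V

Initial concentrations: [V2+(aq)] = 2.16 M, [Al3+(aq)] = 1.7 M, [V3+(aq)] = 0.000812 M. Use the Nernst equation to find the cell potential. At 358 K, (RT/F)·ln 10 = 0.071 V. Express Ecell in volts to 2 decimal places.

+1.14 V

Since E°(V³⁺/V²⁺) > E°(Al³⁺/Al), V³⁺/V²⁺ serves as the cathode.
E°cell = −0.27 − (−1.66) = +1.39 V, with n = 3 electrons transferred.
Balancing gives 3 V3+(aq) + Al(s) → 3 V2+(aq) + Al3+(aq); hence Q = ([V2+(aq)]^3·[Al3+(aq)]) / [V3+(aq)]^3 = 3.2×10^10 (log Q = 10.505).
E = E° − (0.071/n)·log Q = +1.39 − (0.071/3)(10.505) = +1.14 V.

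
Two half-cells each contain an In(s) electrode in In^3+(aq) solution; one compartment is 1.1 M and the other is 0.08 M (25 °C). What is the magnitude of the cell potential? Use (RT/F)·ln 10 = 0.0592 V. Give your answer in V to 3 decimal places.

For a concentration cell E°cell = 0, since both electrodes use the same couple.
The compartment with the higher In^3+(aq) concentration (1.1 M) acts as the cathode; ions are reduced there and produced at the dilute (0.08 M) anode.
With n = 3, Ecell = −(0.0592/3)·log([dilute]/[conc]) = −(0.0592/3)·log(0.08/1.1) = +0.022 V.

0.022 V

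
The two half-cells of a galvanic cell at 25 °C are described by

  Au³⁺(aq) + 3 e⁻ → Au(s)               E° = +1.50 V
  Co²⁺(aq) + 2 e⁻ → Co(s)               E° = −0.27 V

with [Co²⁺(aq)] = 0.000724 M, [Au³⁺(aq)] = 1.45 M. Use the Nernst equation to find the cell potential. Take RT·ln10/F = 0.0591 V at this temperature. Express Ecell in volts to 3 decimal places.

+1.866 V

The Au³⁺/Au couple has the more positive E°, so it is the cathode; Co²⁺/Co is the anode.
The standard potential is +1.50 − (−0.27) = +1.77 V and the balanced reaction transfers n = 6 electrons.
The balanced reaction is 2 Au³⁺(aq) + 3 Co(s) → 2 Au(s) + 3 Co²⁺(aq), so Q = [Co²⁺(aq)]^3 / [Au³⁺(aq)]^2 = 1.81×10^−10 and log Q = −9.744.
Applying E = E° − (RT ln10/nF)·log Q gives +1.77 − (0.0591/6)(−9.744) = +1.866 V.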